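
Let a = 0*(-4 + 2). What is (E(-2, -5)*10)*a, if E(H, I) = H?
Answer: 0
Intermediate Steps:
a = 0 (a = 0*(-2) = 0)
(E(-2, -5)*10)*a = -2*10*0 = -20*0 = 0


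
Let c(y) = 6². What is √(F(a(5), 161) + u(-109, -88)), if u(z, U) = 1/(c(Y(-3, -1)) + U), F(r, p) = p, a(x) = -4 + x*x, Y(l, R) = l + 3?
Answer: √108823/26 ≈ 12.688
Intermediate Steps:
Y(l, R) = 3 + l
a(x) = -4 + x²
c(y) = 36
u(z, U) = 1/(36 + U)
√(F(a(5), 161) + u(-109, -88)) = √(161 + 1/(36 - 88)) = √(161 + 1/(-52)) = √(161 - 1/52) = √(8371/52) = √108823/26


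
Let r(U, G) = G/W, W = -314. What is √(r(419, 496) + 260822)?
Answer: √6428962542/157 ≈ 510.71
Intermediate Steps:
r(U, G) = -G/314 (r(U, G) = G/(-314) = G*(-1/314) = -G/314)
√(r(419, 496) + 260822) = √(-1/314*496 + 260822) = √(-248/157 + 260822) = √(40948806/157) = √6428962542/157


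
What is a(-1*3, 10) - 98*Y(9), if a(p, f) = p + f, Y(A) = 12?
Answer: -1169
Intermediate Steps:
a(p, f) = f + p
a(-1*3, 10) - 98*Y(9) = (10 - 1*3) - 98*12 = (10 - 3) - 1176 = 7 - 1176 = -1169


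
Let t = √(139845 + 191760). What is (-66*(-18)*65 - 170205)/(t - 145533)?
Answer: 1503598445/2353280276 + 30995*√36845/2353280276 ≈ 0.64147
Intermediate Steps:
t = 3*√36845 (t = √331605 = 3*√36845 ≈ 575.85)
(-66*(-18)*65 - 170205)/(t - 145533) = (-66*(-18)*65 - 170205)/(3*√36845 - 145533) = (1188*65 - 170205)/(-145533 + 3*√36845) = (77220 - 170205)/(-145533 + 3*√36845) = -92985/(-145533 + 3*√36845)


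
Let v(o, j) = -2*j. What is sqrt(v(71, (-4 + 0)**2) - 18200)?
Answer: 2*I*sqrt(4558) ≈ 135.03*I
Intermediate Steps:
sqrt(v(71, (-4 + 0)**2) - 18200) = sqrt(-2*(-4 + 0)**2 - 18200) = sqrt(-2*(-4)**2 - 18200) = sqrt(-2*16 - 18200) = sqrt(-32 - 18200) = sqrt(-18232) = 2*I*sqrt(4558)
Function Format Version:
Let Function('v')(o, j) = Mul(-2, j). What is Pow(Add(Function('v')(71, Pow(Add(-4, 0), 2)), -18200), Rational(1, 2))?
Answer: Mul(2, I, Pow(4558, Rational(1, 2))) ≈ Mul(135.03, I)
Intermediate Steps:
Pow(Add(Function('v')(71, Pow(Add(-4, 0), 2)), -18200), Rational(1, 2)) = Pow(Add(Mul(-2, Pow(Add(-4, 0), 2)), -18200), Rational(1, 2)) = Pow(Add(Mul(-2, Pow(-4, 2)), -18200), Rational(1, 2)) = Pow(Add(Mul(-2, 16), -18200), Rational(1, 2)) = Pow(Add(-32, -18200), Rational(1, 2)) = Pow(-18232, Rational(1, 2)) = Mul(2, I, Pow(4558, Rational(1, 2)))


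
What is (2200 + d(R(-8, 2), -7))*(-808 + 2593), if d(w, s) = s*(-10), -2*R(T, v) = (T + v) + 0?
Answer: 4051950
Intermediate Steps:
R(T, v) = -T/2 - v/2 (R(T, v) = -((T + v) + 0)/2 = -(T + v)/2 = -T/2 - v/2)
d(w, s) = -10*s
(2200 + d(R(-8, 2), -7))*(-808 + 2593) = (2200 - 10*(-7))*(-808 + 2593) = (2200 + 70)*1785 = 2270*1785 = 4051950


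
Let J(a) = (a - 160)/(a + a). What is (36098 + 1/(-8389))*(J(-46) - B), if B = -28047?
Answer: 390725945012065/385894 ≈ 1.0125e+9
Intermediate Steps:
J(a) = (-160 + a)/(2*a) (J(a) = (-160 + a)/((2*a)) = (-160 + a)*(1/(2*a)) = (-160 + a)/(2*a))
(36098 + 1/(-8389))*(J(-46) - B) = (36098 + 1/(-8389))*((1/2)*(-160 - 46)/(-46) - 1*(-28047)) = (36098 - 1/8389)*((1/2)*(-1/46)*(-206) + 28047) = 302826121*(103/46 + 28047)/8389 = (302826121/8389)*(1290265/46) = 390725945012065/385894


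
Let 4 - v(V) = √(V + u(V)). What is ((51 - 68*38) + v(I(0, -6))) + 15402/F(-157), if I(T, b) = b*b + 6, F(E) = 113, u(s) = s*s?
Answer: -270375/113 - √1806 ≈ -2435.2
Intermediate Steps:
u(s) = s²
I(T, b) = 6 + b² (I(T, b) = b² + 6 = 6 + b²)
v(V) = 4 - √(V + V²)
((51 - 68*38) + v(I(0, -6))) + 15402/F(-157) = ((51 - 68*38) + (4 - √((6 + (-6)²)*(1 + (6 + (-6)²))))) + 15402/113 = ((51 - 2584) + (4 - √((6 + 36)*(1 + (6 + 36))))) + 15402*(1/113) = (-2533 + (4 - √(42*(1 + 42)))) + 15402/113 = (-2533 + (4 - √(42*43))) + 15402/113 = (-2533 + (4 - √1806)) + 15402/113 = (-2529 - √1806) + 15402/113 = -270375/113 - √1806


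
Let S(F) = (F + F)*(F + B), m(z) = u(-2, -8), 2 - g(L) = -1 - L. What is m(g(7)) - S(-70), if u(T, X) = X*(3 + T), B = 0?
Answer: -9808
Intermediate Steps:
g(L) = 3 + L (g(L) = 2 - (-1 - L) = 2 + (1 + L) = 3 + L)
m(z) = -8 (m(z) = -8*(3 - 2) = -8*1 = -8)
S(F) = 2*F² (S(F) = (F + F)*(F + 0) = (2*F)*F = 2*F²)
m(g(7)) - S(-70) = -8 - 2*(-70)² = -8 - 2*4900 = -8 - 1*9800 = -8 - 9800 = -9808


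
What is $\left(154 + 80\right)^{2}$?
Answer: $54756$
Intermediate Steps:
$\left(154 + 80\right)^{2} = 234^{2} = 54756$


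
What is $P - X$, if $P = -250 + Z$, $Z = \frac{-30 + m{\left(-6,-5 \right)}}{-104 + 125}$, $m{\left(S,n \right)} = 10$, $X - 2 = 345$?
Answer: $- \frac{12557}{21} \approx -597.95$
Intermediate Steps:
$X = 347$ ($X = 2 + 345 = 347$)
$Z = - \frac{20}{21}$ ($Z = \frac{-30 + 10}{-104 + 125} = - \frac{20}{21} \approx -0.95238$)
$P = - \frac{5270}{21}$ ($P = -250 - \frac{20}{21} = - \frac{5270}{21} \approx -250.95$)
$P - X = - \frac{5270}{21} - 347 = - \frac{12557}{21}$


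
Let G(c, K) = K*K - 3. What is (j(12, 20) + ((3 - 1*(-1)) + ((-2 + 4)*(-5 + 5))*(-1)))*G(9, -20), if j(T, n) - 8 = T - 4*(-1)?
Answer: 11116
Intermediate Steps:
G(c, K) = -3 + K² (G(c, K) = K² - 3 = -3 + K²)
j(T, n) = 12 + T (j(T, n) = 8 + (T - 4*(-1)) = 8 + (T + 4) = 8 + (4 + T) = 12 + T)
(j(12, 20) + ((3 - 1*(-1)) + ((-2 + 4)*(-5 + 5))*(-1)))*G(9, -20) = ((12 + 12) + ((3 - 1*(-1)) + ((-2 + 4)*(-5 + 5))*(-1)))*(-3 + (-20)²) = (24 + ((3 + 1) + (2*0)*(-1)))*(-3 + 400) = (24 + (4 + 0*(-1)))*397 = (24 + (4 + 0))*397 = (24 + 4)*397 = 28*397 = 11116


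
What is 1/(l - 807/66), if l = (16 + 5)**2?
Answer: 22/9433 ≈ 0.0023322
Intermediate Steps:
l = 441 (l = 21**2 = 441)
1/(l - 807/66) = 1/(441 - 807/66) = 1/(441 - 807*1/66) = 1/(441 - 269/22) = 1/(9433/22) = 22/9433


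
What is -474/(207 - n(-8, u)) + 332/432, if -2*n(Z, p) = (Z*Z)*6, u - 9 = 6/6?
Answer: -6025/14364 ≈ -0.41945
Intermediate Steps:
u = 10 (u = 9 + 6/6 = 9 + 6*(⅙) = 9 + 1 = 10)
n(Z, p) = -3*Z² (n(Z, p) = -Z*Z*6/2 = -Z²*6/2 = -3*Z²)
-474/(207 - n(-8, u)) + 332/432 = -474/(207 - (-3)*(-8)²) + 332/432 = -474/(207 - (-3)*64) + 332*(1/432) = -474/(207 - 1*(-192)) + 83/108 = -474/(207 + 192) + 83/108 = -474/399 + 83/108 = -474*1/399 + 83/108 = -158/133 + 83/108 = -6025/14364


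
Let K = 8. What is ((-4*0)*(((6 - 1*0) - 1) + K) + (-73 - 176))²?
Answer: 62001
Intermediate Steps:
((-4*0)*(((6 - 1*0) - 1) + K) + (-73 - 176))² = ((-4*0)*(((6 - 1*0) - 1) + 8) + (-73 - 176))² = (0*(((6 + 0) - 1) + 8) - 249)² = (0*((6 - 1) + 8) - 249)² = (0*(5 + 8) - 249)² = (0*13 - 249)² = (0 - 249)² = (-249)² = 62001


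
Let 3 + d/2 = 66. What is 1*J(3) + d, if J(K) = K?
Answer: 129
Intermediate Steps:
d = 126 (d = -6 + 2*66 = -6 + 132 = 126)
1*J(3) + d = 1*3 + 126 = 3 + 126 = 129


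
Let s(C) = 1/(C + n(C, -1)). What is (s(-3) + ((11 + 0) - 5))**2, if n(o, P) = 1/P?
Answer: 529/16 ≈ 33.063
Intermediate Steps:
s(C) = 1/(-1 + C) (s(C) = 1/(C + 1/(-1)) = 1/(C - 1) = 1/(-1 + C))
(s(-3) + ((11 + 0) - 5))**2 = (1/(-1 - 3) + ((11 + 0) - 5))**2 = (1/(-4) + (11 - 5))**2 = (-1/4 + 6)**2 = (23/4)**2 = 529/16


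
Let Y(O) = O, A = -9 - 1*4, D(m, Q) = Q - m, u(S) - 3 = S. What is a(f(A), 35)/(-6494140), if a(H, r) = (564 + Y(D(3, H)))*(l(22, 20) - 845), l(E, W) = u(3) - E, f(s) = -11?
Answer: 47355/649414 ≈ 0.072920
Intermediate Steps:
u(S) = 3 + S
A = -13 (A = -9 - 4 = -13)
l(E, W) = 6 - E (l(E, W) = (3 + 3) - E = 6 - E)
a(H, r) = -483021 - 861*H (a(H, r) = (564 + (H - 1*3))*((6 - 1*22) - 845) = (564 + (H - 3))*((6 - 22) - 845) = (564 + (-3 + H))*(-16 - 845) = (561 + H)*(-861) = -483021 - 861*H)
a(f(A), 35)/(-6494140) = (-483021 - 861*(-11))/(-6494140) = (-483021 + 9471)*(-1/6494140) = -473550*(-1/6494140) = 47355/649414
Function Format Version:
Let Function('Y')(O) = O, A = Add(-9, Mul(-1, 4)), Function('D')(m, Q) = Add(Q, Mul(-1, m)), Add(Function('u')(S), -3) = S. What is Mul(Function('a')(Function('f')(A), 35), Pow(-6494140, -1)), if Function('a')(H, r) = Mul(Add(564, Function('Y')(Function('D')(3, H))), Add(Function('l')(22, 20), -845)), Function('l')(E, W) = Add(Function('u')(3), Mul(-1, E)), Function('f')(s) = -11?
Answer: Rational(47355, 649414) ≈ 0.072920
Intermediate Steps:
Function('u')(S) = Add(3, S)
A = -13 (A = Add(-9, -4) = -13)
Function('l')(E, W) = Add(6, Mul(-1, E)) (Function('l')(E, W) = Add(Add(3, 3), Mul(-1, E)) = Add(6, Mul(-1, E)))
Function('a')(H, r) = Add(-483021, Mul(-861, H)) (Function('a')(H, r) = Mul(Add(564, Add(H, Mul(-1, 3))), Add(Add(6, Mul(-1, 22)), -845)) = Mul(Add(564, Add(H, -3)), Add(Add(6, -22), -845)) = Mul(Add(564, Add(-3, H)), Add(-16, -845)) = Mul(Add(561, H), -861) = Add(-483021, Mul(-861, H)))
Mul(Function('a')(Function('f')(A), 35), Pow(-6494140, -1)) = Mul(Add(-483021, Mul(-861, -11)), Pow(-6494140, -1)) = Mul(Add(-483021, 9471), Rational(-1, 6494140)) = Mul(-473550, Rational(-1, 6494140)) = Rational(47355, 649414)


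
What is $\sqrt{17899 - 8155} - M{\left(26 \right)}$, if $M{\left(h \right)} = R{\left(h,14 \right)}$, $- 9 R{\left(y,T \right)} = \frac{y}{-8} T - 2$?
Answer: $- \frac{95}{18} + 4 \sqrt{609} \approx 93.434$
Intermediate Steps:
$R{\left(y,T \right)} = \frac{2}{9} + \frac{T y}{72}$ ($R{\left(y,T \right)} = - \frac{\frac{y}{-8} T - 2}{9} = - \frac{- \frac{y}{8} T - 2}{9} = - \frac{- \frac{T y}{8} - 2}{9} = - \frac{-2 - \frac{T y}{8}}{9} = \frac{2}{9} + \frac{T y}{72}$)
$M{\left(h \right)} = \frac{2}{9} + \frac{7 h}{36}$ ($M{\left(h \right)} = \frac{2}{9} + \frac{1}{72} \cdot 14 h = \frac{2}{9} + \frac{7 h}{36}$)
$\sqrt{17899 - 8155} - M{\left(26 \right)} = \sqrt{17899 - 8155} - \left(\frac{2}{9} + \frac{7}{36} \cdot 26\right) = \sqrt{9744} - \left(\frac{2}{9} + \frac{91}{18}\right) = 4 \sqrt{609} - \frac{95}{18} = - \frac{95}{18} + 4 \sqrt{609}$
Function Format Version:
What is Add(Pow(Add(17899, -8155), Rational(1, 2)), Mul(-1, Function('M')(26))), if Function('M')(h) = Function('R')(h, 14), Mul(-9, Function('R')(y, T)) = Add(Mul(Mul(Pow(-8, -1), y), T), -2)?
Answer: Add(Rational(-95, 18), Mul(4, Pow(609, Rational(1, 2)))) ≈ 93.434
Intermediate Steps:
Function('R')(y, T) = Add(Rational(2, 9), Mul(Rational(1, 72), T, y)) (Function('R')(y, T) = Mul(Rational(-1, 9), Add(Mul(Mul(Pow(-8, -1), y), T), -2)) = Mul(Rational(-1, 9), Add(Mul(Mul(Rational(-1, 8), y), T), -2)) = Mul(Rational(-1, 9), Add(Mul(Rational(-1, 8), T, y), -2)) = Mul(Rational(-1, 9), Add(-2, Mul(Rational(-1, 8), T, y))) = Add(Rational(2, 9), Mul(Rational(1, 72), T, y)))
Function('M')(h) = Add(Rational(2, 9), Mul(Rational(7, 36), h)) (Function('M')(h) = Add(Rational(2, 9), Mul(Rational(1, 72), 14, h)) = Add(Rational(2, 9), Mul(Rational(7, 36), h)))
Add(Pow(Add(17899, -8155), Rational(1, 2)), Mul(-1, Function('M')(26))) = Add(Pow(Add(17899, -8155), Rational(1, 2)), Mul(-1, Add(Rational(2, 9), Mul(Rational(7, 36), 26)))) = Add(Pow(9744, Rational(1, 2)), Mul(-1, Add(Rational(2, 9), Rational(91, 18)))) = Add(Mul(4, Pow(609, Rational(1, 2))), Mul(-1, Rational(95, 18))) = Add(Mul(4, Pow(609, Rational(1, 2))), Rational(-95, 18)) = Add(Rational(-95, 18), Mul(4, Pow(609, Rational(1, 2))))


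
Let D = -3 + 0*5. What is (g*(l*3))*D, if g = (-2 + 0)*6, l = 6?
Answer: 648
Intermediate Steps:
g = -12 (g = -2*6 = -12)
D = -3 (D = -3 + 0 = -3)
(g*(l*3))*D = -72*3*(-3) = -12*18*(-3) = -216*(-3) = 648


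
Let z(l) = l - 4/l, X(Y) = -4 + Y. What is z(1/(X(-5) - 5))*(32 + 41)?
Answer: 57159/14 ≈ 4082.8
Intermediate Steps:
z(l) = l - 4/l
z(1/(X(-5) - 5))*(32 + 41) = (1/((-4 - 5) - 5) - 4/(1/((-4 - 5) - 5)))*(32 + 41) = (1/(-9 - 5) - 4/(1/(-9 - 5)))*73 = (1/(-14) - 4/(1/(-14)))*73 = (-1/14 - 4/(-1/14))*73 = (-1/14 - 4*(-14))*73 = (-1/14 + 56)*73 = (783/14)*73 = 57159/14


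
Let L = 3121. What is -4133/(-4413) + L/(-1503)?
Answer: -2520358/2210913 ≈ -1.1400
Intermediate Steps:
-4133/(-4413) + L/(-1503) = -4133/(-4413) + 3121/(-1503) = -4133*(-1/4413) + 3121*(-1/1503) = 4133/4413 - 3121/1503 = -2520358/2210913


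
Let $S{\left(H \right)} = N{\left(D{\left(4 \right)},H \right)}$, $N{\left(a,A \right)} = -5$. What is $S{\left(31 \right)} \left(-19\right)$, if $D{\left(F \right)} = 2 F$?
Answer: $95$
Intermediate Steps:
$S{\left(H \right)} = -5$
$S{\left(31 \right)} \left(-19\right) = \left(-5\right) \left(-19\right) = 95$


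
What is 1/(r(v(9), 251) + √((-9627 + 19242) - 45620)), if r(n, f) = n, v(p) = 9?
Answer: 9/36086 - I*√36005/36086 ≈ 0.0002494 - 0.0052583*I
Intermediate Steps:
1/(r(v(9), 251) + √((-9627 + 19242) - 45620)) = 1/(9 + √((-9627 + 19242) - 45620)) = 1/(9 + √(9615 - 45620)) = 1/(9 + √(-36005)) = 1/(9 + I*√36005)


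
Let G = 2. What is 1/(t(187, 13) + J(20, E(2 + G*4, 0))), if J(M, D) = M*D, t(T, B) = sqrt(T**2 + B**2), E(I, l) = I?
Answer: 100/2431 - sqrt(35138)/4862 ≈ 0.0025810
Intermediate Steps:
t(T, B) = sqrt(B**2 + T**2)
J(M, D) = D*M
1/(t(187, 13) + J(20, E(2 + G*4, 0))) = 1/(sqrt(13**2 + 187**2) + (2 + 2*4)*20) = 1/(sqrt(169 + 34969) + (2 + 8)*20) = 1/(sqrt(35138) + 10*20) = 1/(sqrt(35138) + 200) = 1/(200 + sqrt(35138))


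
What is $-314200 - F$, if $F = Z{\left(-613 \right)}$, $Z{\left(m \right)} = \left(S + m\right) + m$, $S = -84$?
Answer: $-312890$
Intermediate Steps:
$Z{\left(m \right)} = -84 + 2 m$ ($Z{\left(m \right)} = \left(-84 + m\right) + m = -84 + 2 m$)
$F = -1310$ ($F = -84 + 2 \left(-613\right) = -84 - 1226 = -1310$)
$-314200 - F = -314200 - -1310 = -314200 + 1310 = -312890$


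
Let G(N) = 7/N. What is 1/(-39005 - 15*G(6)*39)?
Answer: -2/79375 ≈ -2.5197e-5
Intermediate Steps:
1/(-39005 - 15*G(6)*39) = 1/(-39005 - 105/6*39) = 1/(-39005 - 15*7/6*39) = 1/(-39005 - 35/2*39) = 1/(-39005 - 1365/2) = 1/(-79375/2) = -2/79375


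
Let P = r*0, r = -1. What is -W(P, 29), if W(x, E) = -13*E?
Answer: 377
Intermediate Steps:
P = 0 (P = -1*0 = 0)
-W(P, 29) = -(-13)*29 = -1*(-377) = 377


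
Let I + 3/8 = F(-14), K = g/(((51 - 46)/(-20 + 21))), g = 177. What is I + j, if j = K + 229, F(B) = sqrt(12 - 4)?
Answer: 10561/40 + 2*sqrt(2) ≈ 266.85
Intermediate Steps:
F(B) = 2*sqrt(2) (F(B) = sqrt(8) = 2*sqrt(2))
K = 177/5 (K = 177/(((51 - 46)/(-20 + 21))) = 177/((5/1)) = 177/((5*1)) = 177/5 ≈ 35.400)
I = -3/8 + 2*sqrt(2) ≈ 2.4534
j = 1322/5 (j = 177/5 + 229 = 1322/5 ≈ 264.40)
I + j = (-3/8 + 2*sqrt(2)) + 1322/5 = 10561/40 + 2*sqrt(2)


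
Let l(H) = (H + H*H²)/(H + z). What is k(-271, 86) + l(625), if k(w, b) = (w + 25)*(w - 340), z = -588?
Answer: 249702572/37 ≈ 6.7487e+6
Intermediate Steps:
k(w, b) = (-340 + w)*(25 + w) (k(w, b) = (25 + w)*(-340 + w) = (-340 + w)*(25 + w))
l(H) = (H + H³)/(-588 + H) (l(H) = (H + H*H²)/(H - 588) = (H + H³)/(-588 + H))
k(-271, 86) + l(625) = (-8500 + (-271)² - 315*(-271)) + (625 + 625³)/(-588 + 625) = (-8500 + 73441 + 85365) + (625 + 244140625)/37 = 150306 + (1/37)*244141250 = 150306 + 244141250/37 = 249702572/37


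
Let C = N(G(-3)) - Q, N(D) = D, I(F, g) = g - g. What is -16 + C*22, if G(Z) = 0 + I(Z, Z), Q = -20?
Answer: 424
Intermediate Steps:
I(F, g) = 0
G(Z) = 0 (G(Z) = 0 + 0 = 0)
C = 20 (C = 0 - 1*(-20) = 0 + 20 = 20)
-16 + C*22 = -16 + 20*22 = -16 + 440 = 424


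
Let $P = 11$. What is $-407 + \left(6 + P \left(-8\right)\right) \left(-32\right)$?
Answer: $2217$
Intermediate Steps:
$-407 + \left(6 + P \left(-8\right)\right) \left(-32\right) = -407 + \left(6 + 11 \left(-8\right)\right) \left(-32\right) = -407 + \left(6 - 88\right) \left(-32\right) = -407 - -2624 = -407 + 2624 = 2217$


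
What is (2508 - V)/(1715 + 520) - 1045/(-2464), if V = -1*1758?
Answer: 389303/166880 ≈ 2.3328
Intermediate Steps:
V = -1758
(2508 - V)/(1715 + 520) - 1045/(-2464) = (2508 - 1*(-1758))/(1715 + 520) - 1045/(-2464) = (2508 + 1758)/2235 - 1045*(-1/2464) = 4266*(1/2235) + 95/224 = 1422/745 + 95/224 = 389303/166880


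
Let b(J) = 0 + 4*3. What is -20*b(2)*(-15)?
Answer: 3600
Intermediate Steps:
b(J) = 12 (b(J) = 0 + 12 = 12)
-20*b(2)*(-15) = -20*12*(-15) = -240*(-15) = 3600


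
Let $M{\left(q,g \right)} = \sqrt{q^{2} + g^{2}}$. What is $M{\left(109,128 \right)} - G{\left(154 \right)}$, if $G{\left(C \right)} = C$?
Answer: $-154 + \sqrt{28265} \approx 14.122$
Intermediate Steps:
$M{\left(q,g \right)} = \sqrt{g^{2} + q^{2}}$
$M{\left(109,128 \right)} - G{\left(154 \right)} = \sqrt{128^{2} + 109^{2}} - 154 = \sqrt{16384 + 11881} - 154 = \sqrt{28265} - 154 = -154 + \sqrt{28265}$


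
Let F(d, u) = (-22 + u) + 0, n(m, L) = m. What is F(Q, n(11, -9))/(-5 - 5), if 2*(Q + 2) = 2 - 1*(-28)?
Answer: 11/10 ≈ 1.1000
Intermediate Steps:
Q = 13 (Q = -2 + (2 - 1*(-28))/2 = -2 + (2 + 28)/2 = -2 + (1/2)*30 = -2 + 15 = 13)
F(d, u) = -22 + u
F(Q, n(11, -9))/(-5 - 5) = (-22 + 11)/(-5 - 5) = -11/(-10) = -11*(-1/10) = 11/10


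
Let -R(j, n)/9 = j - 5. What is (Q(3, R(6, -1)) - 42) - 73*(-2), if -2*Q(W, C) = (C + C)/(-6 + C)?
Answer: 517/5 ≈ 103.40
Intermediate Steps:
R(j, n) = 45 - 9*j (R(j, n) = -9*(j - 5) = -9*(-5 + j) = 45 - 9*j)
Q(W, C) = -C/(-6 + C) (Q(W, C) = -(C + C)/(2*(-6 + C)) = -2*C/(2*(-6 + C)) = -C/(-6 + C))
(Q(3, R(6, -1)) - 42) - 73*(-2) = (-(45 - 9*6)/(-6 + (45 - 9*6)) - 42) - 73*(-2) = (-(45 - 54)/(-6 + (45 - 54)) - 42) + 146 = (-1*(-9)/(-6 - 9) - 42) + 146 = (-1*(-9)/(-15) - 42) + 146 = (-1*(-9)*(-1/15) - 42) + 146 = (-⅗ - 42) + 146 = -213/5 + 146 = 517/5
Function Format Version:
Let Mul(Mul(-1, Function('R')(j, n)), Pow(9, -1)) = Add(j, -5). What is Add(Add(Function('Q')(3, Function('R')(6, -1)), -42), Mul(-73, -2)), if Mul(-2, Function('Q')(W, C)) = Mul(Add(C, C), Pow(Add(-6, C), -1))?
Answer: Rational(517, 5) ≈ 103.40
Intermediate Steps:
Function('R')(j, n) = Add(45, Mul(-9, j)) (Function('R')(j, n) = Mul(-9, Add(j, -5)) = Mul(-9, Add(-5, j)) = Add(45, Mul(-9, j)))
Function('Q')(W, C) = Mul(-1, C, Pow(Add(-6, C), -1)) (Function('Q')(W, C) = Mul(Rational(-1, 2), Mul(Add(C, C), Pow(Add(-6, C), -1))) = Mul(Rational(-1, 2), Mul(Mul(2, C), Pow(Add(-6, C), -1))) = Mul(Rational(-1, 2), Mul(2, C, Pow(Add(-6, C), -1))) = Mul(-1, C, Pow(Add(-6, C), -1)))
Add(Add(Function('Q')(3, Function('R')(6, -1)), -42), Mul(-73, -2)) = Add(Add(Mul(-1, Add(45, Mul(-9, 6)), Pow(Add(-6, Add(45, Mul(-9, 6))), -1)), -42), Mul(-73, -2)) = Add(Add(Mul(-1, Add(45, -54), Pow(Add(-6, Add(45, -54)), -1)), -42), 146) = Add(Add(Mul(-1, -9, Pow(Add(-6, -9), -1)), -42), 146) = Add(Add(Mul(-1, -9, Pow(-15, -1)), -42), 146) = Add(Add(Mul(-1, -9, Rational(-1, 15)), -42), 146) = Add(Add(Rational(-3, 5), -42), 146) = Add(Rational(-213, 5), 146) = Rational(517, 5)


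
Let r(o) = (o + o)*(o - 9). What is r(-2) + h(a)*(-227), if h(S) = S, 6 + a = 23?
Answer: -3815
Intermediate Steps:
a = 17 (a = -6 + 23 = 17)
r(o) = 2*o*(-9 + o) (r(o) = (2*o)*(-9 + o) = 2*o*(-9 + o))
r(-2) + h(a)*(-227) = 2*(-2)*(-9 - 2) + 17*(-227) = 2*(-2)*(-11) - 3859 = 44 - 3859 = -3815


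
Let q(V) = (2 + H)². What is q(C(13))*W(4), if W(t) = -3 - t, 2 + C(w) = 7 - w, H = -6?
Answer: -112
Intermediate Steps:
C(w) = 5 - w (C(w) = -2 + (7 - w) = 5 - w)
q(V) = 16 (q(V) = (2 - 6)² = (-4)² = 16)
q(C(13))*W(4) = 16*(-3 - 1*4) = 16*(-3 - 4) = 16*(-7) = -112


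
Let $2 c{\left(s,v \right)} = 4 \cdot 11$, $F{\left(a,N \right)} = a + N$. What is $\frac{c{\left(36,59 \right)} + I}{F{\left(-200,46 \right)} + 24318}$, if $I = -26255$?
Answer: $- \frac{26233}{24164} \approx -1.0856$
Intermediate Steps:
$F{\left(a,N \right)} = N + a$
$c{\left(s,v \right)} = 22$ ($c{\left(s,v \right)} = \frac{4 \cdot 11}{2} = \frac{1}{2} \cdot 44 = 22$)
$\frac{c{\left(36,59 \right)} + I}{F{\left(-200,46 \right)} + 24318} = \frac{22 - 26255}{\left(46 - 200\right) + 24318} = - \frac{26233}{-154 + 24318} = - \frac{26233}{24164}$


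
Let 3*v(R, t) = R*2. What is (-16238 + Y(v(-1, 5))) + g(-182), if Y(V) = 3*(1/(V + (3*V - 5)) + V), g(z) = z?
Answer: -377715/23 ≈ -16422.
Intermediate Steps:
v(R, t) = 2*R/3 (v(R, t) = (R*2)/3 = (2*R)/3 = 2*R/3)
Y(V) = 3*V + 3/(-5 + 4*V) (Y(V) = 3*(1/(V + (-5 + 3*V)) + V) = 3*(1/(-5 + 4*V) + V) = 3*(V + 1/(-5 + 4*V)) = 3*V + 3/(-5 + 4*V))
(-16238 + Y(v(-1, 5))) + g(-182) = (-16238 + 3*(1 - 10*(-1)/3 + 4*((⅔)*(-1))²)/(-5 + 4*((⅔)*(-1)))) - 182 = (-16238 + 3*(1 - 5*(-⅔) + 4*(-⅔)²)/(-5 + 4*(-⅔))) - 182 = (-16238 + 3*(1 + 10/3 + 4*(4/9))/(-5 - 8/3)) - 182 = (-16238 + 3*(1 + 10/3 + 16/9)/(-23/3)) - 182 = (-16238 + 3*(-3/23)*(55/9)) - 182 = (-16238 - 55/23) - 182 = -373529/23 - 182 = -377715/23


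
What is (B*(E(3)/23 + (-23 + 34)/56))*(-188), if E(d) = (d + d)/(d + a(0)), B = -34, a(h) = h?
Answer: 291635/161 ≈ 1811.4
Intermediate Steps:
E(d) = 2 (E(d) = (d + d)/(d + 0) = (2*d)/d = 2)
(B*(E(3)/23 + (-23 + 34)/56))*(-188) = -34*(2/23 + (-23 + 34)/56)*(-188) = -34*(2*(1/23) + 11*(1/56))*(-188) = -34*(2/23 + 11/56)*(-188) = -34*365/1288*(-188) = -6205/644*(-188) = 291635/161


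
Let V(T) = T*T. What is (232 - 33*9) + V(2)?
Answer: -61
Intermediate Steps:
V(T) = T²
(232 - 33*9) + V(2) = (232 - 33*9) + 2² = (232 - 297) + 4 = -65 + 4 = -61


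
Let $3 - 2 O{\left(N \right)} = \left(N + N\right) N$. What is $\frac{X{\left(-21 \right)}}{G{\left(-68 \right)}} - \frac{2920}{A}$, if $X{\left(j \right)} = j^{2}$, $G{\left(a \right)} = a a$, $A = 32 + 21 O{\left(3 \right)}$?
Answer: $\frac{27114851}{1160624} \approx 23.362$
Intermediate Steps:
$O{\left(N \right)} = \frac{3}{2} - N^{2}$ ($O{\left(N \right)} = \frac{3}{2} - \frac{\left(N + N\right) N}{2} = \frac{3}{2} - \frac{2 N N}{2} = \frac{3}{2} - \frac{2 N^{2}}{2} = \frac{3}{2} - N^{2}$)
$A = - \frac{251}{2}$ ($A = 32 + 21 \left(\frac{3}{2} - 3^{2}\right) = 32 + 21 \left(\frac{3}{2} - 9\right) = 32 + 21 \left(- \frac{15}{2}\right) = 32 - \frac{315}{2} = - \frac{251}{2} \approx -125.5$)
$G{\left(a \right)} = a^{2}$
$\frac{X{\left(-21 \right)}}{G{\left(-68 \right)}} - \frac{2920}{A} = \frac{\left(-21\right)^{2}}{\left(-68\right)^{2}} - \frac{2920}{- \frac{251}{2}} = \frac{441}{4624} - - \frac{5840}{251} = 441 \cdot \frac{1}{4624} + \frac{5840}{251} = \frac{441}{4624} + \frac{5840}{251} = \frac{27114851}{1160624}$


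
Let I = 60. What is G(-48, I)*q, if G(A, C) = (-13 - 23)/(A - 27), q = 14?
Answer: 168/25 ≈ 6.7200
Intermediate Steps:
G(A, C) = -36/(-27 + A)
G(-48, I)*q = -36/(-27 - 48)*14 = -36/(-75)*14 = -36*(-1/75)*14 = (12/25)*14 = 168/25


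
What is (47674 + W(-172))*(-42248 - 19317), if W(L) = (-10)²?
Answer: -2941206310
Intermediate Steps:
W(L) = 100
(47674 + W(-172))*(-42248 - 19317) = (47674 + 100)*(-42248 - 19317) = 47774*(-61565) = -2941206310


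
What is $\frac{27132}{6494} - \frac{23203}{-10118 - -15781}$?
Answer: $\frac{87301}{1081633} \approx 0.080712$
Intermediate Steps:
$\frac{27132}{6494} - \frac{23203}{-10118 - -15781} = 27132 \cdot \frac{1}{6494} - \frac{23203}{-10118 + 15781} = \frac{798}{191} - \frac{23203}{5663} = \frac{87301}{1081633}$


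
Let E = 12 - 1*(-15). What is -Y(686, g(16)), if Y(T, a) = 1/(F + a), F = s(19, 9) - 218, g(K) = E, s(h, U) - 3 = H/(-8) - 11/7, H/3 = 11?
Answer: 56/10847 ≈ 0.0051627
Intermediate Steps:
H = 33 (H = 3*11 = 33)
E = 27 (E = 12 + 15 = 27)
s(h, U) = -151/56 (s(h, U) = 3 + (33/(-8) - 11/7) = 3 + (33*(-⅛) - 11*⅐) = 3 + (-33/8 - 11/7) = 3 - 319/56 = -151/56)
g(K) = 27
F = -12359/56 (F = -151/56 - 218 = -12359/56 ≈ -220.70)
Y(T, a) = 1/(-12359/56 + a)
-Y(686, g(16)) = -56/(-12359 + 56*27) = -56/(-12359 + 1512) = -56/(-10847) = -56*(-1)/10847 = -1*(-56/10847) = 56/10847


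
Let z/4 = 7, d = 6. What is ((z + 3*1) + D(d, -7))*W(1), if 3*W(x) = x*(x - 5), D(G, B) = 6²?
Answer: -268/3 ≈ -89.333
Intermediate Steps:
z = 28 (z = 4*7 = 28)
D(G, B) = 36
W(x) = x*(-5 + x)/3 (W(x) = (x*(x - 5))/3 = (x*(-5 + x))/3 = x*(-5 + x)/3)
((z + 3*1) + D(d, -7))*W(1) = ((28 + 3*1) + 36)*((⅓)*1*(-5 + 1)) = ((28 + 3) + 36)*((⅓)*1*(-4)) = (31 + 36)*(-4/3) = 67*(-4/3) = -268/3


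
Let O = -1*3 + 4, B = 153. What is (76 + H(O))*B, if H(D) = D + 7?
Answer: 12852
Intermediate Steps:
O = 1 (O = -3 + 4 = 1)
H(D) = 7 + D
(76 + H(O))*B = (76 + (7 + 1))*153 = (76 + 8)*153 = 84*153 = 12852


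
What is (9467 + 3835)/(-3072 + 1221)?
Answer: -4434/617 ≈ -7.1864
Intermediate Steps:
(9467 + 3835)/(-3072 + 1221) = 13302/(-1851) = 13302*(-1/1851) = -4434/617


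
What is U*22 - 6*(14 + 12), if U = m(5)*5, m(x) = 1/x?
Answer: -134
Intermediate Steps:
U = 1 (U = 5/5 = (⅕)*5 = 1)
U*22 - 6*(14 + 12) = 1*22 - 6*(14 + 12) = 22 - 6*26 = 22 - 156 = -134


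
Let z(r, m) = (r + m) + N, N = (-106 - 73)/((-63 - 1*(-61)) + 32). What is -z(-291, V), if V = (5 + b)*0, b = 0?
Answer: 8909/30 ≈ 296.97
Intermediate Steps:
V = 0 (V = (5 + 0)*0 = 5*0 = 0)
N = -179/30 (N = -179/((-63 + 61) + 32) = -179/(-2 + 32) = -179/30 ≈ -5.9667)
z(r, m) = -179/30 + m + r (z(r, m) = (r + m) - 179/30 = (m + r) - 179/30 = -179/30 + m + r)
-z(-291, V) = -(-179/30 + 0 - 291) = -1*(-8909/30) = 8909/30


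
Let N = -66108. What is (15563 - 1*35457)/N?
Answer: 1421/4722 ≈ 0.30093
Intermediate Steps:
(15563 - 1*35457)/N = (15563 - 1*35457)/(-66108) = (15563 - 35457)*(-1/66108) = -19894*(-1/66108) = 1421/4722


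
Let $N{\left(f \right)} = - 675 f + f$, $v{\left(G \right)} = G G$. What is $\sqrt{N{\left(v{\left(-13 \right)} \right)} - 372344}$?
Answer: $25 i \sqrt{778} \approx 697.32 i$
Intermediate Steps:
$v{\left(G \right)} = G^{2}$
$N{\left(f \right)} = - 674 f$
$\sqrt{N{\left(v{\left(-13 \right)} \right)} - 372344} = \sqrt{- 674 \left(-13\right)^{2} - 372344} = \sqrt{\left(-674\right) 169 - 372344} = \sqrt{-113906 - 372344} = \sqrt{-486250} = 25 i \sqrt{778}$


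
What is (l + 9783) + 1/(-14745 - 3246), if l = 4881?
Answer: 263820023/17991 ≈ 14664.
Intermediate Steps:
(l + 9783) + 1/(-14745 - 3246) = (4881 + 9783) + 1/(-14745 - 3246) = 14664 + 1/(-17991) = 14664 - 1/17991 = 263820023/17991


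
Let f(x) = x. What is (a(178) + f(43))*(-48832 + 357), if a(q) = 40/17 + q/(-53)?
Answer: -1834148575/901 ≈ -2.0357e+6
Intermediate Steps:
a(q) = 40/17 - q/53 (a(q) = 40*(1/17) + q*(-1/53) = 40/17 - q/53)
(a(178) + f(43))*(-48832 + 357) = ((40/17 - 1/53*178) + 43)*(-48832 + 357) = ((40/17 - 178/53) + 43)*(-48475) = (-906/901 + 43)*(-48475) = (37837/901)*(-48475) = -1834148575/901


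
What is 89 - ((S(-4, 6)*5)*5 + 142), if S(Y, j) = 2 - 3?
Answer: -28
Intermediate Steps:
S(Y, j) = -1
89 - ((S(-4, 6)*5)*5 + 142) = 89 - (-1*5*5 + 142) = 89 - (-5*5 + 142) = 89 - (-25 + 142) = 89 - 1*117 = 89 - 117 = -28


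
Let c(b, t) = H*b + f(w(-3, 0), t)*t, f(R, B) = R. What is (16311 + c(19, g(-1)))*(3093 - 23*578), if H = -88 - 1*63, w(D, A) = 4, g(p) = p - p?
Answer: -137121842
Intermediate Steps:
g(p) = 0
H = -151 (H = -88 - 63 = -151)
c(b, t) = -151*b + 4*t
(16311 + c(19, g(-1)))*(3093 - 23*578) = (16311 + (-151*19 + 4*0))*(3093 - 23*578) = (16311 + (-2869 + 0))*(3093 - 13294) = (16311 - 2869)*(-10201) = 13442*(-10201) = -137121842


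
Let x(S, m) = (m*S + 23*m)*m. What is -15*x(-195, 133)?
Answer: 45637620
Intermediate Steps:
x(S, m) = m*(23*m + S*m) (x(S, m) = (S*m + 23*m)*m = (23*m + S*m)*m = m*(23*m + S*m))
-15*x(-195, 133) = -15*133²*(23 - 195) = -265335*(-172) = -15*(-3042508) = 45637620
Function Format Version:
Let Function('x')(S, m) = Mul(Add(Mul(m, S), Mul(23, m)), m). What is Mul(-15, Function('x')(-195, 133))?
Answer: 45637620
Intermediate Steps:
Function('x')(S, m) = Mul(m, Add(Mul(23, m), Mul(S, m))) (Function('x')(S, m) = Mul(Add(Mul(S, m), Mul(23, m)), m) = Mul(Add(Mul(23, m), Mul(S, m)), m) = Mul(m, Add(Mul(23, m), Mul(S, m))))
Mul(-15, Function('x')(-195, 133)) = Mul(-15, Mul(Pow(133, 2), Add(23, -195))) = Mul(-15, Mul(17689, -172)) = Mul(-15, -3042508) = 45637620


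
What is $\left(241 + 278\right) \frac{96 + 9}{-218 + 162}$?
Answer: $- \frac{7785}{8} \approx -973.13$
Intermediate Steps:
$\left(241 + 278\right) \frac{96 + 9}{-218 + 162} = 519 \frac{105}{-56} = 519 \cdot 105 \left(- \frac{1}{56}\right) = 519 \left(- \frac{15}{8}\right) = - \frac{7785}{8}$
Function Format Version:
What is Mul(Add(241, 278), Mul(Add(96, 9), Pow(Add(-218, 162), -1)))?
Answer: Rational(-7785, 8) ≈ -973.13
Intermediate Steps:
Mul(Add(241, 278), Mul(Add(96, 9), Pow(Add(-218, 162), -1))) = Mul(519, Mul(105, Pow(-56, -1))) = Mul(519, Mul(105, Rational(-1, 56))) = Mul(519, Rational(-15, 8)) = Rational(-7785, 8)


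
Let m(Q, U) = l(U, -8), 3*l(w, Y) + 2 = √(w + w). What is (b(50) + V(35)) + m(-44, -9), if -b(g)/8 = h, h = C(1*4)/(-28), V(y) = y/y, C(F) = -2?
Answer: -5/21 + I*√2 ≈ -0.2381 + 1.4142*I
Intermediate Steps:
l(w, Y) = -⅔ + √2*√w/3 (l(w, Y) = -⅔ + √(w + w)/3 = -⅔ + √(2*w)/3 = -⅔ + (√2*√w)/3 = -⅔ + √2*√w/3)
V(y) = 1
m(Q, U) = -⅔ + √2*√U/3
h = 1/14 (h = -2/(-28) = -2*(-1/28) = 1/14 ≈ 0.071429)
b(g) = -4/7 (b(g) = -8*1/14 = -4/7)
(b(50) + V(35)) + m(-44, -9) = (-4/7 + 1) + (-⅔ + √2*√(-9)/3) = 3/7 + (-⅔ + √2*(3*I)/3) = 3/7 + (-⅔ + I*√2) = -5/21 + I*√2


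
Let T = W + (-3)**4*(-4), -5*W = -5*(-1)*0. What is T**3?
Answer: -34012224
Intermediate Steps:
W = 0 (W = -(-5*(-1))*0/5 = -0 = -1/5*0 = 0)
T = -324 (T = 0 + (-3)**4*(-4) = 0 + 81*(-4) = 0 - 324 = -324)
T**3 = (-324)**3 = -34012224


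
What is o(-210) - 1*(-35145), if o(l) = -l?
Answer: 35355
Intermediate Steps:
o(-210) - 1*(-35145) = -1*(-210) - 1*(-35145) = 210 + 35145 = 35355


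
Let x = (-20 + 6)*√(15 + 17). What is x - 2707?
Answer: -2707 - 56*√2 ≈ -2786.2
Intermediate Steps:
x = -56*√2 ≈ -79.196
x - 2707 = -56*√2 - 2707 = -2707 - 56*√2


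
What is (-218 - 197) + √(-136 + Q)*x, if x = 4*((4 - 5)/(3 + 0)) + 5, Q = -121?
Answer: -415 + 11*I*√257/3 ≈ -415.0 + 58.781*I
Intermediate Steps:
x = 11/3 (x = 4*(-1/3) + 5 = 4*(-1*⅓) + 5 = 4*(-⅓) + 5 = -4/3 + 5 = 11/3 ≈ 3.6667)
(-218 - 197) + √(-136 + Q)*x = (-218 - 197) + √(-136 - 121)*(11/3) = -415 + √(-257)*(11/3) = -415 + (I*√257)*(11/3) = -415 + 11*I*√257/3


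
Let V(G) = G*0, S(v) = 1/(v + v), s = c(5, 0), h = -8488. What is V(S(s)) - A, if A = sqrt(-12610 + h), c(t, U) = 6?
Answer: -I*sqrt(21098) ≈ -145.25*I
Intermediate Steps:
s = 6
S(v) = 1/(2*v)
A = I*sqrt(21098) (A = sqrt(-12610 - 8488) = sqrt(-21098) = I*sqrt(21098) ≈ 145.25*I)
V(G) = 0
V(S(s)) - A = 0 - I*sqrt(21098) = -I*sqrt(21098)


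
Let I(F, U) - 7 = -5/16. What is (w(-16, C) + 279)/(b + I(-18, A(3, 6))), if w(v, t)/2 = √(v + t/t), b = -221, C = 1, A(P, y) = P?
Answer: -496/381 - 32*I*√15/3429 ≈ -1.3018 - 0.036143*I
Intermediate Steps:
I(F, U) = 107/16 (I(F, U) = 7 - 5/16 = 107/16)
w(v, t) = 2*√(1 + v) (w(v, t) = 2*√(v + t/t) = 2*√(v + 1) = 2*√(1 + v))
(w(-16, C) + 279)/(b + I(-18, A(3, 6))) = (2*√(1 - 16) + 279)/(-221 + 107/16) = (2*√(-15) + 279)/(-3429/16) = (2*(I*√15) + 279)*(-16/3429) = (2*I*√15 + 279)*(-16/3429) = (279 + 2*I*√15)*(-16/3429) = -496/381 - 32*I*√15/3429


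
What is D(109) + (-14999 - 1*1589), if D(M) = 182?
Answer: -16406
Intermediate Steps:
D(109) + (-14999 - 1*1589) = 182 + (-14999 - 1*1589) = 182 + (-14999 - 1589) = 182 - 16588 = -16406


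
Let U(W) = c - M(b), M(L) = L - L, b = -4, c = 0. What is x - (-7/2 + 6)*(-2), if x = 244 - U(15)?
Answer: 249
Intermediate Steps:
M(L) = 0
U(W) = 0 (U(W) = 0 - 1*0 = 0 + 0 = 0)
x = 244 (x = 244 - 1*0 = 244 + 0 = 244)
x - (-7/2 + 6)*(-2) = 244 - (-7/2 + 6)*(-2) = 244 - 5*(-2)/2 = 244 - 1*(-5) = 244 + 5 = 249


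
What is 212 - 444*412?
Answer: -182716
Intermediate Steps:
212 - 444*412 = 212 - 182928 = -182716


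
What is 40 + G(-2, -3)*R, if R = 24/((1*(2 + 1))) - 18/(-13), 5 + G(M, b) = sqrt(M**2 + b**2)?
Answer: -90/13 + 122*sqrt(13)/13 ≈ 26.914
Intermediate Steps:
G(M, b) = -5 + sqrt(M**2 + b**2)
R = 122/13 (R = 24/((1*3)) - 18*(-1/13) = 24/3 + 18/13 = 24*(1/3) + 18/13 = 8 + 18/13 = 122/13 ≈ 9.3846)
40 + G(-2, -3)*R = 40 + (-5 + sqrt((-2)**2 + (-3)**2))*(122/13) = 40 + (-5 + sqrt(4 + 9))*(122/13) = 40 + (-5 + sqrt(13))*(122/13) = 40 + (-610/13 + 122*sqrt(13)/13) = -90/13 + 122*sqrt(13)/13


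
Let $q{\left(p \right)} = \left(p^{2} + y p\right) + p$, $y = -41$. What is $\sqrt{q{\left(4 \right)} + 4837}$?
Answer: $19 \sqrt{13} \approx 68.505$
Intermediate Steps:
$q{\left(p \right)} = p^{2} - 40 p$ ($q{\left(p \right)} = \left(p^{2} - 41 p\right) + p = p^{2} - 40 p$)
$\sqrt{q{\left(4 \right)} + 4837} = \sqrt{4 \left(-40 + 4\right) + 4837} = \sqrt{4 \left(-36\right) + 4837} = \sqrt{-144 + 4837} = \sqrt{4693} = 19 \sqrt{13}$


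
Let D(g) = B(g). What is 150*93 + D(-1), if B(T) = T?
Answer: 13949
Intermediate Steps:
D(g) = g
150*93 + D(-1) = 150*93 - 1 = 13950 - 1 = 13949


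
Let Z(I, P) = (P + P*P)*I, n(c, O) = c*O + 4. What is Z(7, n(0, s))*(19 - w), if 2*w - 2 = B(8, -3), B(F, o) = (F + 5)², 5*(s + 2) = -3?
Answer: -9310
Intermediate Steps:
s = -13/5 (s = -2 + (⅕)*(-3) = -2 - ⅗ = -13/5 ≈ -2.6000)
B(F, o) = (5 + F)²
w = 171/2 (w = 1 + (5 + 8)²/2 = 1 + (½)*13² = 1 + (½)*169 = 1 + 169/2 = 171/2 ≈ 85.500)
n(c, O) = 4 + O*c (n(c, O) = O*c + 4 = 4 + O*c)
Z(I, P) = I*(P + P²) (Z(I, P) = (P + P²)*I = I*(P + P²))
Z(7, n(0, s))*(19 - w) = (7*(4 - 13/5*0)*(1 + (4 - 13/5*0)))*(19 - 1*171/2) = (7*(4 + 0)*(1 + (4 + 0)))*(19 - 171/2) = (7*4*(1 + 4))*(-133/2) = (7*4*5)*(-133/2) = 140*(-133/2) = -9310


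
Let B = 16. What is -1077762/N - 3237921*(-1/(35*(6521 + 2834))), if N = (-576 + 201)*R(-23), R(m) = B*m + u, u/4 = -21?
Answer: 1306275911/369990250 ≈ 3.5306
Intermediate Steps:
u = -84 (u = 4*(-21) = -84)
R(m) = -84 + 16*m (R(m) = 16*m - 84 = -84 + 16*m)
N = 169500 (N = (-576 + 201)*(-84 + 16*(-23)) = -375*(-84 - 368) = -375*(-452) = 169500)
-1077762/N - 3237921*(-1/(35*(6521 + 2834))) = -1077762/169500 - 3237921*(-1/(35*(6521 + 2834))) = -1077762*1/169500 - 3237921/(9355*(-35)) = -179627/28250 - 3237921/(-327425) = -179627/28250 - 3237921*(-1/327425) = -179627/28250 + 3237921/327425 = 1306275911/369990250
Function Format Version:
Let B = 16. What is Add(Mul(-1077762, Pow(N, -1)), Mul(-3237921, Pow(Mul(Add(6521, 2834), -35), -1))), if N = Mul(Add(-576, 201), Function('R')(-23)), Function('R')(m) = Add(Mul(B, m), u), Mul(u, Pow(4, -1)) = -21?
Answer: Rational(1306275911, 369990250) ≈ 3.5306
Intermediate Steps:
u = -84 (u = Mul(4, -21) = -84)
Function('R')(m) = Add(-84, Mul(16, m)) (Function('R')(m) = Add(Mul(16, m), -84) = Add(-84, Mul(16, m)))
N = 169500 (N = Mul(Add(-576, 201), Add(-84, Mul(16, -23))) = Mul(-375, Add(-84, -368)) = Mul(-375, -452) = 169500)
Add(Mul(-1077762, Pow(N, -1)), Mul(-3237921, Pow(Mul(Add(6521, 2834), -35), -1))) = Add(Mul(-1077762, Pow(169500, -1)), Mul(-3237921, Pow(Mul(Add(6521, 2834), -35), -1))) = Add(Mul(-1077762, Rational(1, 169500)), Mul(-3237921, Pow(Mul(9355, -35), -1))) = Add(Rational(-179627, 28250), Mul(-3237921, Pow(-327425, -1))) = Add(Rational(-179627, 28250), Mul(-3237921, Rational(-1, 327425))) = Add(Rational(-179627, 28250), Rational(3237921, 327425)) = Rational(1306275911, 369990250)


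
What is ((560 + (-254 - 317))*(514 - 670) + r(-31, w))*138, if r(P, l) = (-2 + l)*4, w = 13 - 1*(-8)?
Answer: 247296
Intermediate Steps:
w = 21 (w = 13 + 8 = 21)
r(P, l) = -8 + 4*l
((560 + (-254 - 317))*(514 - 670) + r(-31, w))*138 = ((560 + (-254 - 317))*(514 - 670) + (-8 + 4*21))*138 = ((560 - 571)*(-156) + (-8 + 84))*138 = (-11*(-156) + 76)*138 = (1716 + 76)*138 = 1792*138 = 247296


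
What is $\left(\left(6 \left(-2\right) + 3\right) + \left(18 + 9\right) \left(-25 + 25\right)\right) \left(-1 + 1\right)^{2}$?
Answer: $0$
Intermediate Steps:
$\left(\left(6 \left(-2\right) + 3\right) + \left(18 + 9\right) \left(-25 + 25\right)\right) \left(-1 + 1\right)^{2} = \left(\left(-12 + 3\right) + 27 \cdot 0\right) 0^{2} = \left(-9 + 0\right) 0 = \left(-9\right) 0 = 0$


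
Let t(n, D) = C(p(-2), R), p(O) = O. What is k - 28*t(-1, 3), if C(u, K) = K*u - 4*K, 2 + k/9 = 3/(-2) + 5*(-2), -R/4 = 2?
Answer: -2931/2 ≈ -1465.5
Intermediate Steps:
R = -8 (R = -4*2 = -8)
k = -243/2 (k = -18 + 9*(3/(-2) + 5*(-2)) = -18 + 9*(3*(-½) - 10) = -18 + 9*(-3/2 - 10) = -18 + 9*(-23/2) = -18 - 207/2 = -243/2 ≈ -121.50)
C(u, K) = -4*K + K*u
t(n, D) = 48 (t(n, D) = -8*(-4 - 2) = -8*(-6) = 48)
k - 28*t(-1, 3) = -243/2 - 28*48 = -243/2 - 1344 = -2931/2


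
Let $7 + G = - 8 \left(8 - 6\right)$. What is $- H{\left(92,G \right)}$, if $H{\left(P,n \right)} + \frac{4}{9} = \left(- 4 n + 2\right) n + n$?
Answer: $\frac{19669}{9} \approx 2185.4$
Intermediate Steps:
$G = -23$ ($G = -7 - 8 \left(8 - 6\right) = -7 - 16 = -23$)
$H{\left(P,n \right)} = - \frac{4}{9} + n + n \left(2 - 4 n\right)$ ($H{\left(P,n \right)} = - \frac{4}{9} + \left(\left(- 4 n + 2\right) n + n\right) = - \frac{4}{9} + \left(\left(2 - 4 n\right) n + n\right) = - \frac{4}{9} + \left(n \left(2 - 4 n\right) + n\right) = - \frac{4}{9} + \left(n + n \left(2 - 4 n\right)\right) = - \frac{4}{9} + n + n \left(2 - 4 n\right)$)
$- H{\left(92,G \right)} = - (- \frac{4}{9} - 4 \left(-23\right)^{2} + 3 \left(-23\right)) = - (- \frac{4}{9} - 2116 - 69) = \left(-1\right) \left(- \frac{19669}{9}\right) = \frac{19669}{9}$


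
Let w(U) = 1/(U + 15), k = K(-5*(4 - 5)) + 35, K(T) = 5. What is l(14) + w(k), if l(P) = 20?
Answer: 1101/55 ≈ 20.018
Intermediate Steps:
k = 40 (k = 5 + 35 = 40)
w(U) = 1/(15 + U)
l(14) + w(k) = 20 + 1/(15 + 40) = 20 + 1/55 = 1101/55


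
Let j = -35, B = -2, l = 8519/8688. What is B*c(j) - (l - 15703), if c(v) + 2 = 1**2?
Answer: 136436521/8688 ≈ 15704.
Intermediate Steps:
l = 8519/8688 (l = 8519*(1/8688) = 8519/8688 ≈ 0.98055)
c(v) = -1 (c(v) = -2 + 1**2 = -2 + 1 = -1)
B*c(j) - (l - 15703) = -2*(-1) - (8519/8688 - 15703) = 2 - 1*(-136419145/8688) = 2 + 136419145/8688 = 136436521/8688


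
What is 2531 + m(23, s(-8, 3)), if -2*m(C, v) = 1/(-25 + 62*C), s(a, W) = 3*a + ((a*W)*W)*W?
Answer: 7091861/2802 ≈ 2531.0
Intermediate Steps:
s(a, W) = 3*a + a*W³ (s(a, W) = 3*a + ((W*a)*W)*W = 3*a + (a*W²)*W = 3*a + a*W³)
m(C, v) = -1/(2*(-25 + 62*C))
2531 + m(23, s(-8, 3)) = 2531 - 1/(-50 + 124*23) = 2531 - 1/(-50 + 2852) = 2531 - 1/2802 = 7091861/2802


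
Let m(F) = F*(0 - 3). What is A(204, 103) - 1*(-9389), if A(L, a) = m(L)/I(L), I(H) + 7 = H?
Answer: 1849021/197 ≈ 9385.9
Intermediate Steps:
I(H) = -7 + H
m(F) = -3*F (m(F) = F*(-3) = -3*F)
A(L, a) = -3*L/(-7 + L) (A(L, a) = (-3*L)/(-7 + L) = -3*L/(-7 + L))
A(204, 103) - 1*(-9389) = -3*204/(-7 + 204) - 1*(-9389) = -3*204/197 + 9389 = -3*204*1/197 + 9389 = -612/197 + 9389 = 1849021/197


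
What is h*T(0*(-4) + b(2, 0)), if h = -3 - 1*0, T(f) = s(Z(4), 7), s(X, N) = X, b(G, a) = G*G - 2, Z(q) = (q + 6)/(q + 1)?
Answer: -6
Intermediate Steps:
Z(q) = (6 + q)/(1 + q)
b(G, a) = -2 + G**2 (b(G, a) = G**2 - 2 = -2 + G**2)
T(f) = 2 (T(f) = (6 + 4)/(1 + 4) = 10/5 = (1/5)*10 = 2)
h = -3 (h = -3 + 0 = -3)
h*T(0*(-4) + b(2, 0)) = -3*2 = -6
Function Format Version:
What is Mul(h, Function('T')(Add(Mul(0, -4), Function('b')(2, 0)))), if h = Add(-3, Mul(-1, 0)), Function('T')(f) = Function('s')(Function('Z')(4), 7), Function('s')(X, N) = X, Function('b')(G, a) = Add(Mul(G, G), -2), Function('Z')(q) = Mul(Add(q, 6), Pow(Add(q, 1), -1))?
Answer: -6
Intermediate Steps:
Function('Z')(q) = Mul(Pow(Add(1, q), -1), Add(6, q)) (Function('Z')(q) = Mul(Add(6, q), Pow(Add(1, q), -1)) = Mul(Pow(Add(1, q), -1), Add(6, q)))
Function('b')(G, a) = Add(-2, Pow(G, 2)) (Function('b')(G, a) = Add(Pow(G, 2), -2) = Add(-2, Pow(G, 2)))
Function('T')(f) = 2 (Function('T')(f) = Mul(Pow(Add(1, 4), -1), Add(6, 4)) = Mul(Pow(5, -1), 10) = Mul(Rational(1, 5), 10) = 2)
h = -3 (h = Add(-3, 0) = -3)
Mul(h, Function('T')(Add(Mul(0, -4), Function('b')(2, 0)))) = Mul(-3, 2) = -6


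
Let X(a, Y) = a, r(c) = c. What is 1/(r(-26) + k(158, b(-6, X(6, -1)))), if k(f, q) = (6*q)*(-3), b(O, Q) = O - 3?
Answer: 1/136 ≈ 0.0073529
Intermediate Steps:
b(O, Q) = -3 + O
k(f, q) = -18*q
1/(r(-26) + k(158, b(-6, X(6, -1)))) = 1/(-26 - 18*(-3 - 6)) = 1/(-26 - 18*(-9)) = 1/(-26 + 162) = 1/136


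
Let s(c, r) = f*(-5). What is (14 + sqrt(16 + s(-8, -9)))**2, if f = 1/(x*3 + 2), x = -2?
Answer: (28 + sqrt(69))**2/4 ≈ 329.54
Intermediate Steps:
f = -1/4 (f = 1/(-2*3 + 2) = 1/(-6 + 2) = 1/(-4) = -1/4 ≈ -0.25000)
s(c, r) = 5/4 (s(c, r) = -1/4*(-5) = 5/4)
(14 + sqrt(16 + s(-8, -9)))**2 = (14 + sqrt(16 + 5/4))**2 = (14 + sqrt(69/4))**2 = (14 + sqrt(69)/2)**2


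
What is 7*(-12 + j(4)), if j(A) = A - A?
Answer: -84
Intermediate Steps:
j(A) = 0
7*(-12 + j(4)) = 7*(-12 + 0) = 7*(-12) = -84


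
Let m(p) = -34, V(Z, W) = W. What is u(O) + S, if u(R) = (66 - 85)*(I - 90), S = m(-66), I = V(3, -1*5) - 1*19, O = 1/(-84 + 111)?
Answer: 2132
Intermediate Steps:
O = 1/27 ≈ 0.037037
I = -24 (I = -1*5 - 1*19 = -5 - 19 = -24)
S = -34
u(R) = 2166 (u(R) = (66 - 85)*(-24 - 90) = -19*(-114) = 2166)
u(O) + S = 2166 - 34 = 2132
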